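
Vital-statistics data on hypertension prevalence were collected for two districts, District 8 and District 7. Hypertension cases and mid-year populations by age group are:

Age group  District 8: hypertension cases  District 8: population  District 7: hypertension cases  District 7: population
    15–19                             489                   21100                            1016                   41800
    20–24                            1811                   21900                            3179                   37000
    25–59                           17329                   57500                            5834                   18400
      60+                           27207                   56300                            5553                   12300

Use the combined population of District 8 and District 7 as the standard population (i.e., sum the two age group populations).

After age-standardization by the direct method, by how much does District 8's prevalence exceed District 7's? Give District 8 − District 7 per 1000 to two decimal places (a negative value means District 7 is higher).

Age-specific rates per 1000 for District 8: 23.175, 82.694, 301.374, 483.250.
For District 7: 24.306, 85.919, 317.065, 451.463.
Combined standard total = 266300; weights = 0.2362, 0.2212, 0.2850, 0.2576.
District 8: 0.2362×23.175 + 0.2212×82.694 + 0.2850×301.374 + 0.2576×483.250 = 234.1482 per 1000.
District 7: 0.2362×24.306 + 0.2212×85.919 + 0.2850×317.065 + 0.2576×451.463 = 231.4124 per 1000.
Difference = 234.1482 − 231.4124 = 2.7358.

2.74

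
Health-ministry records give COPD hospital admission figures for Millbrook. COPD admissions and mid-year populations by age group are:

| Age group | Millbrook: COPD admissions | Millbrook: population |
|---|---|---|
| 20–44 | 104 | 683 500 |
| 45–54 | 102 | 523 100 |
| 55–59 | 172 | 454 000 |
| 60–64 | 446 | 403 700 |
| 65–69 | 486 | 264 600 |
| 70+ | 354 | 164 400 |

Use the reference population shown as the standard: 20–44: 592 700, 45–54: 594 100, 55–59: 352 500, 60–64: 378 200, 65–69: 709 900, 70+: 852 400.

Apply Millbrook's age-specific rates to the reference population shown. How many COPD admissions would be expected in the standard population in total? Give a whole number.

3897

Age-specific rates per 10 000 for Millbrook: 1.52, 1.95, 3.79, 11.05, 18.37, 21.53.
Expected COPD admissions = Σ (standard pop × age-specific rate ÷ 10 000)
= 592 700×1.52/10 000 + 594 100×1.95/10 000 + 352 500×3.79/10 000 + 378 200×11.05/10 000 + 709 900×18.37/10 000 + 852 400×21.53/10 000
= 90.18 + 115.84 + 133.55 + 417.83 + 1303.90 + 1835.46 = 3896.76.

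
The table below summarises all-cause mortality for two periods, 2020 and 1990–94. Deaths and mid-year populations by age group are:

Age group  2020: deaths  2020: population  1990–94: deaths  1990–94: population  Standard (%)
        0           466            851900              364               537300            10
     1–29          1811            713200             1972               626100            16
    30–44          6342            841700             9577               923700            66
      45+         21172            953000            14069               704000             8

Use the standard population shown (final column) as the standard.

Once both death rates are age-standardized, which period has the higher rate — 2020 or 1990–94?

1990–94

Age-specific rates per 1000 for 2020: 0.547, 2.539, 7.535, 22.216.
For 1990–94: 0.677, 3.150, 10.368, 19.984.
Standard weights: 0.10, 0.16, 0.66, 0.08.
2020: 0.1000×0.547 + 0.1600×2.539 + 0.6600×7.535 + 0.0800×22.216 = 7.2112 per 1000.
1990–94: 0.1000×0.677 + 0.1600×3.150 + 0.6600×10.368 + 0.0800×19.984 = 9.0134 per 1000.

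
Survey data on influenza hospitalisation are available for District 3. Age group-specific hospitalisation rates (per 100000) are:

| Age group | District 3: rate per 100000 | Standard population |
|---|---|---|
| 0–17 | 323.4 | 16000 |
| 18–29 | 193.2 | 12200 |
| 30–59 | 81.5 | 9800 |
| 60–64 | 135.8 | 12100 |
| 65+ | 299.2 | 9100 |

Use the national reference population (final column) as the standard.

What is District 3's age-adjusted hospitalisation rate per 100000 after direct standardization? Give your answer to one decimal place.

Standard total = 59200; weights = 0.2703, 0.2061, 0.1655, 0.2044, 0.1537.
Standardized rate: 0.2703×323.4 + 0.2061×193.2 + 0.1655×81.5 + 0.2044×135.8 + 0.1537×299.2 = 214.4601 per 100000.

214.5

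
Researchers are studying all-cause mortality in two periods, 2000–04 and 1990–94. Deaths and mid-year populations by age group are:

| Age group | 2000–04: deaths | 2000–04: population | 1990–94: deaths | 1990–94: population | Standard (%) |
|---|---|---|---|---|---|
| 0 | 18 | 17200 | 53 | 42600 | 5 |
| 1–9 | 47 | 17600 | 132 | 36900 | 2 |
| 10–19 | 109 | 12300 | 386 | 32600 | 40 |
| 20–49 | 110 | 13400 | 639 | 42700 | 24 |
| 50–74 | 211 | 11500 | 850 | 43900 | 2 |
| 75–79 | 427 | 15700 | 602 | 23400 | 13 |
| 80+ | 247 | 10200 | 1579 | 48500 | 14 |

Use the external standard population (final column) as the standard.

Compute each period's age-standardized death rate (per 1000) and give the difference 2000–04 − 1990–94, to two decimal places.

Age-specific rates per 1000 for 2000–04: 1.047, 2.670, 8.862, 8.209, 18.348, 27.197, 24.216.
For 1990–94: 1.244, 3.577, 11.840, 14.965, 19.362, 25.726, 32.557.
Standard weights: 0.05, 0.02, 0.40, 0.24, 0.02, 0.13, 0.14.
2000–04: 0.0500×1.047 + 0.0200×2.670 + 0.4000×8.862 + 0.2400×8.209 + 0.0200×18.348 + 0.1300×27.197 + 0.1400×24.216 = 12.9134 per 1000.
1990–94: 0.0500×1.244 + 0.0200×3.577 + 0.4000×11.840 + 0.2400×14.965 + 0.0200×19.362 + 0.1300×25.726 + 0.1400×32.557 = 16.7511 per 1000.
Difference = 12.9134 − 16.7511 = -3.8377.

-3.84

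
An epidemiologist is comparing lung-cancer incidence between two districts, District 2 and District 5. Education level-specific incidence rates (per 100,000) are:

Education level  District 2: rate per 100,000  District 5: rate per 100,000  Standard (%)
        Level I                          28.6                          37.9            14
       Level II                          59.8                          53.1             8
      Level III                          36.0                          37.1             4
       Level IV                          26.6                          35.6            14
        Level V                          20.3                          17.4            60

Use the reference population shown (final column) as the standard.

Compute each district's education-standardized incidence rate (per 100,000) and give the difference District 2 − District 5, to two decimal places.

-0.33

Standard weights: 0.14, 0.08, 0.04, 0.14, 0.60.
District 2: 0.1400×28.6 + 0.0800×59.8 + 0.0400×36.0 + 0.1400×26.6 + 0.6000×20.3 = 26.1320 per 100,000.
District 5: 0.1400×37.9 + 0.0800×53.1 + 0.0400×37.1 + 0.1400×35.6 + 0.6000×17.4 = 26.4620 per 100,000.
Difference = 26.1320 − 26.4620 = -0.3300.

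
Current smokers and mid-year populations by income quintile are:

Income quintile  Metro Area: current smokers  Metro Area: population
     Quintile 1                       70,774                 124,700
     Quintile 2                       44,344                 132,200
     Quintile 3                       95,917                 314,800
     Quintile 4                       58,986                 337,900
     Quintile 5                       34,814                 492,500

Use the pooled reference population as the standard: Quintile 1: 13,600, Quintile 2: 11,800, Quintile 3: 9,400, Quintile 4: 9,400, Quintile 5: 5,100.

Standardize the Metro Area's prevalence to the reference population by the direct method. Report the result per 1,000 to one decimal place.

Income-specific rates per 1,000 for the Metro Area: 567.554, 335.431, 304.692, 174.566, 70.688.
Standard total = 49,300; weights = 0.2759, 0.2394, 0.1907, 0.1907, 0.1034.
Standardized rate: 0.2759×567.554 + 0.2394×335.431 + 0.1907×304.692 + 0.1907×174.566 + 0.1034×70.688 = 335.5449 per 1,000.

335.5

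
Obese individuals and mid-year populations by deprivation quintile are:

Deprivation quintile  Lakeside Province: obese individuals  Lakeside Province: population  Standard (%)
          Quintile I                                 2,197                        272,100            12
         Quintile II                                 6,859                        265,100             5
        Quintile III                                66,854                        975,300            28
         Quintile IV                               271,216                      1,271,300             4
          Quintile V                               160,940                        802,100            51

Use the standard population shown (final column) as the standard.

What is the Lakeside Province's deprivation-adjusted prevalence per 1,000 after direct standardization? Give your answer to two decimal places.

Deprivation-specific rates per 1,000 for the Lakeside Province: 8.074, 25.873, 68.547, 213.338, 200.648.
Standard weights: 0.12, 0.05, 0.28, 0.04, 0.51.
Standardized rate: 0.1200×8.074 + 0.0500×25.873 + 0.2800×68.547 + 0.0400×213.338 + 0.5100×200.648 = 132.3199 per 1,000.

132.32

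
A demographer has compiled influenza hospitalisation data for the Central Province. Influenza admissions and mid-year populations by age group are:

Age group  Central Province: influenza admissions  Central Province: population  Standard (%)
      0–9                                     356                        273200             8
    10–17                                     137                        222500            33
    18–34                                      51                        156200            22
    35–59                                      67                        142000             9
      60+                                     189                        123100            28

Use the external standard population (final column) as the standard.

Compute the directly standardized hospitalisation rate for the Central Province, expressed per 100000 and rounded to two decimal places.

Age-specific rates per 100000 for the Central Province: 130.31, 61.57, 32.65, 47.18, 153.53.
Standard weights: 0.08, 0.33, 0.22, 0.09, 0.28.
Standardized rate: 0.0800×130.31 + 0.3300×61.57 + 0.2200×32.65 + 0.0900×47.18 + 0.2800×153.53 = 85.1627 per 100000.

85.16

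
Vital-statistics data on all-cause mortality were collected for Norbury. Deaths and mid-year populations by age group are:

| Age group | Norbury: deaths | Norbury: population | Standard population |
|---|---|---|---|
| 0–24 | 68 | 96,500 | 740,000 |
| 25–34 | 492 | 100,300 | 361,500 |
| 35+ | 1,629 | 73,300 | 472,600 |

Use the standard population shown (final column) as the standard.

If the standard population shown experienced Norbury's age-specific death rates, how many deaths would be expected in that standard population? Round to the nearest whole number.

12798

Age-specific rates per 100,000 for Norbury: 70.47, 490.53, 2222.37.
Expected deaths = Σ (standard pop × age-specific rate ÷ 100,000)
= 740,000×70.47/100,000 + 361,500×490.53/100,000 + 472,600×2222.37/100,000
= 521.45 + 1773.26 + 10502.94 = 12797.65.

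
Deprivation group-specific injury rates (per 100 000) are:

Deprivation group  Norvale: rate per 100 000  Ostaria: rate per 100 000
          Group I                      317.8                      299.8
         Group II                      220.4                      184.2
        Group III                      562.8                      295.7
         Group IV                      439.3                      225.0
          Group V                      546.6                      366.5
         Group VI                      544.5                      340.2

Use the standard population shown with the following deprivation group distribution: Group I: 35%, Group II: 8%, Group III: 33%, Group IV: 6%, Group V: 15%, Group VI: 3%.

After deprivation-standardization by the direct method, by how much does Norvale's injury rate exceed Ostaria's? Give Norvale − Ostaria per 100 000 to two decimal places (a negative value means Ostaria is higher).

Standard weights: 0.35, 0.08, 0.33, 0.06, 0.15, 0.03.
Norvale: 0.3500×317.8 + 0.0800×220.4 + 0.3300×562.8 + 0.0600×439.3 + 0.1500×546.6 + 0.0300×544.5 = 439.2690 per 100 000.
Ostaria: 0.3500×299.8 + 0.0800×184.2 + 0.3300×295.7 + 0.0600×225.0 + 0.1500×366.5 + 0.0300×340.2 = 295.9280 per 100 000.
Difference = 439.2690 − 295.9280 = 143.3410.

143.34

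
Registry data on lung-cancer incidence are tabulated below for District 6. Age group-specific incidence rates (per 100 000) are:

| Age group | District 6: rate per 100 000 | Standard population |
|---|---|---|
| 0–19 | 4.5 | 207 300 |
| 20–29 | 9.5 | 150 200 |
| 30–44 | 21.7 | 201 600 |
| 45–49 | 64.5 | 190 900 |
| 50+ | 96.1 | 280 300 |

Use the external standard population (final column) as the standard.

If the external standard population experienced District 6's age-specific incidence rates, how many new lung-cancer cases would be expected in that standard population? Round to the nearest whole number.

Expected new lung-cancer cases = Σ (standard pop × age-specific rate ÷ 100 000)
= 207 300×4.5/100 000 + 150 200×9.5/100 000 + 201 600×21.7/100 000 + 190 900×64.5/100 000 + 280 300×96.1/100 000
= 9.33 + 14.27 + 43.75 + 123.13 + 269.37 = 459.84.

460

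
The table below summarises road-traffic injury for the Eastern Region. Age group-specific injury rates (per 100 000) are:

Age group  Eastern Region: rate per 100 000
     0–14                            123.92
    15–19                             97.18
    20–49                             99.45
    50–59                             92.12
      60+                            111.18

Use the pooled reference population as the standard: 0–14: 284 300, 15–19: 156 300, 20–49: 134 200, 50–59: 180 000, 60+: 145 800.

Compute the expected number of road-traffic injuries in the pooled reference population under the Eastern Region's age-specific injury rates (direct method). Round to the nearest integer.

Expected road-traffic injuries = Σ (standard pop × age-specific rate ÷ 100 000)
= 284 300×123.92/100 000 + 156 300×97.18/100 000 + 134 200×99.45/100 000 + 180 000×92.12/100 000 + 145 800×111.18/100 000
= 352.30 + 151.89 + 133.46 + 165.82 + 162.10 = 965.58.

966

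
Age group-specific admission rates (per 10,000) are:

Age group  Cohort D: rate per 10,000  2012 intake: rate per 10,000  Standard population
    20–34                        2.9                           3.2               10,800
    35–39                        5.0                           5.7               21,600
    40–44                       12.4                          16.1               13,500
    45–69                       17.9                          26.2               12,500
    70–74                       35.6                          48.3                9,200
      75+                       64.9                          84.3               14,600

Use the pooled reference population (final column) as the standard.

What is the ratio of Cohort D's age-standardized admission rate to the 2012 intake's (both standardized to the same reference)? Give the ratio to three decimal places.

Standard total = 82,200; weights = 0.1314, 0.2628, 0.1642, 0.1521, 0.1119, 0.1776.
Cohort D: 0.1314×2.9 + 0.2628×5.0 + 0.1642×12.4 + 0.1521×17.9 + 0.1119×35.6 + 0.1776×64.9 = 21.9651 per 10,000.
The 2012 intake: 0.1314×3.2 + 0.2628×5.7 + 0.1642×16.1 + 0.1521×26.2 + 0.1119×48.3 + 0.1776×84.3 = 28.9254 per 10,000.
Ratio = 21.9651 ÷ 28.9254 = 0.75937.

0.759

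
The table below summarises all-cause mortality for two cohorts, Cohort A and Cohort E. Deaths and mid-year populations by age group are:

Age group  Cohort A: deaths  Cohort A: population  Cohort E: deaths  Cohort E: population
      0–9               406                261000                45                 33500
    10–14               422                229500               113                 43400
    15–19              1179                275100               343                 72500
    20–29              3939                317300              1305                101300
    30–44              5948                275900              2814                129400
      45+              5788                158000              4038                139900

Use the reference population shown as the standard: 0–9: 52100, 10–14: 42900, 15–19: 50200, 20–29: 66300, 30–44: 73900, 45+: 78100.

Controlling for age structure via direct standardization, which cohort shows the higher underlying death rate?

Cohort A

Age-specific rates per 100000 for Cohort A: 155.56, 183.88, 428.57, 1241.41, 2155.85, 3663.29.
For Cohort E: 134.33, 260.37, 473.10, 1288.25, 2174.65, 2886.35.
Standard total = 363500; weights = 0.1433, 0.1180, 0.1381, 0.1824, 0.2033, 0.2149.
Cohort A: 0.1433×155.56 + 0.1180×183.88 + 0.1381×428.57 + 0.1824×1241.41 + 0.2033×2155.85 + 0.2149×3663.29 = 1554.9748 per 100000.
Cohort E: 0.1433×134.33 + 0.1180×260.37 + 0.1381×473.10 + 0.1824×1288.25 + 0.2033×2174.65 + 0.2149×2886.35 = 1412.5442 per 100000.
The crude rates (1165.74 vs 1665.00) would put Cohort E higher, but that reflects its age composition; once standardized to a common age structure, Cohort A has the higher underlying rate.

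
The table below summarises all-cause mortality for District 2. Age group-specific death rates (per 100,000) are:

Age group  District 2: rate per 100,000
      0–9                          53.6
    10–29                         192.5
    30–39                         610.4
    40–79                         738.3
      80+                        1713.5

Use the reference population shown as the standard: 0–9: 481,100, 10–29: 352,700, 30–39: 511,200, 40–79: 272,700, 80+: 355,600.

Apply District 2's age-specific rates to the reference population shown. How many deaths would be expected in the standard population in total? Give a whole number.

Expected deaths = Σ (standard pop × age-specific rate ÷ 100,000)
= 481,100×53.6/100,000 + 352,700×192.5/100,000 + 511,200×610.4/100,000 + 272,700×738.3/100,000 + 355,600×1713.5/100,000
= 257.87 + 678.95 + 3120.36 + 2013.34 + 6093.21 = 12163.73.

12164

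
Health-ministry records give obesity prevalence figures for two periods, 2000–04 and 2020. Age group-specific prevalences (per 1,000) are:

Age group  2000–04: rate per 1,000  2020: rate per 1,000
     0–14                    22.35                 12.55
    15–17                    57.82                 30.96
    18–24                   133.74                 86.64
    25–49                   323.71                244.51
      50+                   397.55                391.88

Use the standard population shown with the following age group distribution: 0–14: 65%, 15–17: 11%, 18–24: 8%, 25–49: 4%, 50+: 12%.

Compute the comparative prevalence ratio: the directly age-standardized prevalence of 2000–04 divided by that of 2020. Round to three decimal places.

1.225

Standard weights: 0.65, 0.11, 0.08, 0.04, 0.12.
2000–04: 0.6500×22.35 + 0.1100×57.82 + 0.0800×133.74 + 0.0400×323.71 + 0.1200×397.55 = 92.2413 per 1,000.
2020: 0.6500×12.55 + 0.1100×30.96 + 0.0800×86.64 + 0.0400×244.51 + 0.1200×391.88 = 75.3003 per 1,000.
Ratio = 92.2413 ÷ 75.3003 = 1.22498.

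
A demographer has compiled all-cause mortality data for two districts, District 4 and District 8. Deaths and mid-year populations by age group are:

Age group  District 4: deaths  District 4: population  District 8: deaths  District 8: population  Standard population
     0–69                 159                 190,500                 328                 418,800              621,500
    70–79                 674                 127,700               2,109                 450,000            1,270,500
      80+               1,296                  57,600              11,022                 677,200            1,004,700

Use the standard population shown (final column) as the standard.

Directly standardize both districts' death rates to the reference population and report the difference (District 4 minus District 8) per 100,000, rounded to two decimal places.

Age-specific rates per 100,000 for District 4: 83.46, 527.80, 2250.00.
For District 8: 78.32, 468.67, 1627.58.
Standard total = 2,896,700; weights = 0.2146, 0.4386, 0.3468.
District 4: 0.2146×83.46 + 0.4386×527.80 + 0.3468×2250.00 = 1029.7986 per 100,000.
District 8: 0.2146×78.32 + 0.4386×468.67 + 0.3468×1627.58 = 786.8782 per 100,000.
Difference = 1029.7986 − 786.8782 = 242.9204.

242.92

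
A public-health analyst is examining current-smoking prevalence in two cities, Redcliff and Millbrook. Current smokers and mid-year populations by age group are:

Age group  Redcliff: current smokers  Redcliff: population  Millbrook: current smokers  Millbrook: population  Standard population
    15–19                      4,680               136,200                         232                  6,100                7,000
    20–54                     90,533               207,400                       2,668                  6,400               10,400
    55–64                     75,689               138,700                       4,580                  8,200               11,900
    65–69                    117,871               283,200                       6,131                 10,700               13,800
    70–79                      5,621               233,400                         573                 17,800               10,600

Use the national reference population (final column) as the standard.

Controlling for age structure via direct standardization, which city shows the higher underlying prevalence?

Age-specific rates per 1,000 for Redcliff: 34.361, 436.514, 545.703, 416.211, 24.083.
For Millbrook: 38.033, 416.875, 558.537, 572.991, 32.191.
Standard total = 53,700; weights = 0.1304, 0.1937, 0.2216, 0.2570, 0.1974.
Redcliff: 0.1304×34.361 + 0.1937×436.514 + 0.2216×545.703 + 0.2570×416.211 + 0.1974×24.083 = 321.6599 per 1,000.
Millbrook: 0.1304×38.033 + 0.1937×416.875 + 0.2216×558.537 + 0.2570×572.991 + 0.1974×32.191 = 363.0691 per 1,000.
The crude rates (294.72 vs 288.29) would put Redcliff higher, but that reflects its age composition; once standardized to a common age structure, Millbrook has the higher underlying rate.

Millbrook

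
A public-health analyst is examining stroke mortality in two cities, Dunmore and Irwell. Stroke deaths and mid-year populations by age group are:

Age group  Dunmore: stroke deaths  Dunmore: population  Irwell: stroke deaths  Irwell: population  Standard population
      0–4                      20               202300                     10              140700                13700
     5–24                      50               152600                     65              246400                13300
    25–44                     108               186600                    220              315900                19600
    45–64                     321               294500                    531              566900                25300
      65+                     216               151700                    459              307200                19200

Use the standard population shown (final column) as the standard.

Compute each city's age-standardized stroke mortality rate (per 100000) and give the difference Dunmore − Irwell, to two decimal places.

Age-specific rates per 100000 for Dunmore: 9.89, 32.77, 57.88, 109.00, 142.39.
For Irwell: 7.11, 26.38, 69.64, 93.67, 149.41.
Standard total = 91100; weights = 0.1504, 0.1460, 0.2151, 0.2777, 0.2108.
Dunmore: 0.1504×9.89 + 0.1460×32.77 + 0.2151×57.88 + 0.2777×109.00 + 0.2108×142.39 = 79.0022 per 100000.
Irwell: 0.1504×7.11 + 0.1460×26.38 + 0.2151×69.64 + 0.2777×93.67 + 0.2108×149.41 = 77.4066 per 100000.
Difference = 79.0022 − 77.4066 = 1.5956.

1.60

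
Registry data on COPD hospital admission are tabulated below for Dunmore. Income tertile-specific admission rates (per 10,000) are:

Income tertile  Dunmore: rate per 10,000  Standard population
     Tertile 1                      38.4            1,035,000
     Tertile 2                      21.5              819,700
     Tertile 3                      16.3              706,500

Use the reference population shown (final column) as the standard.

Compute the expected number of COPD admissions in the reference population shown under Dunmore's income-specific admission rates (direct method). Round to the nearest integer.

Expected COPD admissions = Σ (standard pop × income-specific rate ÷ 10,000)
= 1,035,000×38.4/10,000 + 819,700×21.5/10,000 + 706,500×16.3/10,000
= 3974.40 + 1762.36 + 1151.60 = 6888.35.

6888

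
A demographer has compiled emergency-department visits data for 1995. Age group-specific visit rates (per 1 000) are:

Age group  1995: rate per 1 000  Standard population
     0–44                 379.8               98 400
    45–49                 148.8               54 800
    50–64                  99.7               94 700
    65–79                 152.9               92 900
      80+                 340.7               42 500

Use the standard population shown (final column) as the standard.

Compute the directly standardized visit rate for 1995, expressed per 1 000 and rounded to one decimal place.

218.2

Standard total = 383 300; weights = 0.2567, 0.1430, 0.2471, 0.2424, 0.1109.
Standardized rate: 0.2567×379.8 + 0.1430×148.8 + 0.2471×99.7 + 0.2424×152.9 + 0.1109×340.7 = 218.2424 per 1 000.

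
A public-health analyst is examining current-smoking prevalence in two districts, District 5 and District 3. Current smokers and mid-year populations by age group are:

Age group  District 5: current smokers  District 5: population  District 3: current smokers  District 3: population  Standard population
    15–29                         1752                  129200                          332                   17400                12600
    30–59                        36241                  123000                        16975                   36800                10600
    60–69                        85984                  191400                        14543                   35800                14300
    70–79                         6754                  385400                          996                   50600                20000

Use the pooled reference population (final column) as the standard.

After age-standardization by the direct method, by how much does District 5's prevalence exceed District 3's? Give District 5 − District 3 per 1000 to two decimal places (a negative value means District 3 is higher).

Age-specific rates per 1000 for District 5: 13.560, 294.642, 449.237, 17.525.
For District 3: 19.080, 461.277, 406.229, 19.684.
Standard total = 57500; weights = 0.2191, 0.1843, 0.2487, 0.3478.
District 5: 0.2191×13.560 + 0.1843×294.642 + 0.2487×449.237 + 0.3478×17.525 = 175.1070 per 1000.
District 3: 0.2191×19.080 + 0.1843×461.277 + 0.2487×406.229 + 0.3478×19.684 = 197.0905 per 1000.
Difference = 175.1070 − 197.0905 = -21.9835.

-21.98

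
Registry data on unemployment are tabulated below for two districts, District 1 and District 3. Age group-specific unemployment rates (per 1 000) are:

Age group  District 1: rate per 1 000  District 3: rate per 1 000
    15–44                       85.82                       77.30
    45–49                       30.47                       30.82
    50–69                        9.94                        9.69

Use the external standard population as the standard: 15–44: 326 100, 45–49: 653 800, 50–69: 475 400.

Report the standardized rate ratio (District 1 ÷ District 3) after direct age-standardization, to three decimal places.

1.053

Standard total = 1 455 300; weights = 0.2241, 0.4493, 0.3267.
District 1: 0.2241×85.82 + 0.4493×30.47 + 0.3267×9.94 = 36.1662 per 1 000.
District 3: 0.2241×77.30 + 0.4493×30.82 + 0.3267×9.69 = 34.3326 per 1 000.
Ratio = 36.1662 ÷ 34.3326 = 1.05341.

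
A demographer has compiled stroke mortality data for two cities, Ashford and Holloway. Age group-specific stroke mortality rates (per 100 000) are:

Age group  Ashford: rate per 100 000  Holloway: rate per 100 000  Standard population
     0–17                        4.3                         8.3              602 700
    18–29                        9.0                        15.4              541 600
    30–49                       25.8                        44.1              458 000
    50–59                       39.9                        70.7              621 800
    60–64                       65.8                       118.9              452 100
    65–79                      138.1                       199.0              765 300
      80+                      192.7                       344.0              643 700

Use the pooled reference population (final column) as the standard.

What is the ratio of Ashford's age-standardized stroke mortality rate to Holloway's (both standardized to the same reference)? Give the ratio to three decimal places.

Standard total = 4 085 200; weights = 0.1475, 0.1326, 0.1121, 0.1522, 0.1107, 0.1873, 0.1576.
Ashford: 0.1475×4.3 + 0.1326×9.0 + 0.1121×25.8 + 0.1522×39.9 + 0.1107×65.8 + 0.1873×138.1 + 0.1576×192.7 = 74.3095 per 100 000.
Holloway: 0.1475×8.3 + 0.1326×15.4 + 0.1121×44.1 + 0.1522×70.7 + 0.1107×118.9 + 0.1873×199.0 + 0.1576×344.0 = 123.6131 per 100 000.
Ratio = 74.3095 ÷ 123.6131 = 0.60115.

0.601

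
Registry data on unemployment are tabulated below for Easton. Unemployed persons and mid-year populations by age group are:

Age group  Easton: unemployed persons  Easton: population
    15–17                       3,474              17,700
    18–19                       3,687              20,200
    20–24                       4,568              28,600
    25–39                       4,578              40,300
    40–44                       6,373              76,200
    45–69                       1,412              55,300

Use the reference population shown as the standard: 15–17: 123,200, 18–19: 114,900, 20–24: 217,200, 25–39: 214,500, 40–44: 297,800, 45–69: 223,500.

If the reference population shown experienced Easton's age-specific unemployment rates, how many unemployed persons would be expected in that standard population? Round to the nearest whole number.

134824

Age-specific rates per 1,000 for Easton: 196.271, 182.525, 159.720, 113.598, 83.635, 25.533.
Expected unemployed persons = Σ (standard pop × age-specific rate ÷ 1,000)
= 123,200×196.271/1,000 + 114,900×182.525/1,000 + 217,200×159.720/1,000 + 214,500×113.598/1,000 + 297,800×83.635/1,000 + 223,500×25.533/1,000
= 24180.61 + 20972.09 + 34691.24 + 24366.77 + 24906.55 + 5706.73 = 134824.00.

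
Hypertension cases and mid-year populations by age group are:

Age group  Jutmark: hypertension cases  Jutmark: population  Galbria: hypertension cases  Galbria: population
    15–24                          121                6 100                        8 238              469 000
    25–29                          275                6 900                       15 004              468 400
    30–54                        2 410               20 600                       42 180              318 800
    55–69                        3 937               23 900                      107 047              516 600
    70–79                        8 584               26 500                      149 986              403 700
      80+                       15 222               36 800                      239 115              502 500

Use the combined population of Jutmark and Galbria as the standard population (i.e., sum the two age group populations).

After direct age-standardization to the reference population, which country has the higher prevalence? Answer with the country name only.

Galbria

Age-specific rates per 1 000 for Jutmark: 19.836, 39.855, 116.990, 164.728, 323.925, 413.641.
For Galbria: 17.565, 32.032, 132.309, 207.214, 371.528, 475.851.
Combined standard total = 2 799 800; weights = 0.1697, 0.1698, 0.1212, 0.1930, 0.1537, 0.1926.
Jutmark: 0.1697×19.836 + 0.1698×39.855 + 0.1212×116.990 + 0.1930×164.728 + 0.1537×323.925 + 0.1926×413.641 = 185.5627 per 1 000.
Galbria: 0.1697×17.565 + 0.1698×32.032 + 0.1212×132.309 + 0.1930×207.214 + 0.1537×371.528 + 0.1926×475.851 = 213.2056 per 1 000.
The crude rates (252.89 vs 209.62) would put Jutmark higher, but that reflects its age composition; once standardized to a common age structure, Galbria has the higher underlying rate.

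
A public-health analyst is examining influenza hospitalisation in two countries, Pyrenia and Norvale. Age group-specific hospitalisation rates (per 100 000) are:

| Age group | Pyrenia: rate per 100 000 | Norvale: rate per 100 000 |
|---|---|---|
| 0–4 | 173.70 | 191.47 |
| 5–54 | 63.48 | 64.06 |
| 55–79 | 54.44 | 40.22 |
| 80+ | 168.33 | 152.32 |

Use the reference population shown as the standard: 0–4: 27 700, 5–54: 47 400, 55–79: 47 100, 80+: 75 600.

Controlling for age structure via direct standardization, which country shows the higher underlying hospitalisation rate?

Pyrenia

Standard total = 197 800; weights = 0.1400, 0.2396, 0.2381, 0.3822.
Pyrenia: 0.1400×173.70 + 0.2396×63.48 + 0.2381×54.44 + 0.3822×168.33 = 116.8368 per 100 000.
Norvale: 0.1400×191.47 + 0.2396×64.06 + 0.2381×40.22 + 0.3822×152.32 = 109.9591 per 100 000.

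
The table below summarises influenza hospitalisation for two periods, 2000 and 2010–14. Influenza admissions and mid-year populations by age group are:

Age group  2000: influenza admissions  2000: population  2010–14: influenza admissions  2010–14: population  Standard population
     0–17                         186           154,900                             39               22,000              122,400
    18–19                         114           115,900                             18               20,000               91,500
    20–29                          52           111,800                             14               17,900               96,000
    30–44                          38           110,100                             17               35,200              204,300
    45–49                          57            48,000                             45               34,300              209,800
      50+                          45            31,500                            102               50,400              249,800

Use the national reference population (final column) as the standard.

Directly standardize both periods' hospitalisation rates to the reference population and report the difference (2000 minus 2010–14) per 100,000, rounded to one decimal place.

-30.4

Age-specific rates per 100,000 for 2000: 120.08, 98.36, 46.51, 34.51, 118.75, 142.86.
For 2010–14: 177.27, 90.00, 78.21, 48.30, 131.20, 202.38.
Standard total = 973,800; weights = 0.1257, 0.0940, 0.0986, 0.2098, 0.2154, 0.2565.
2000: 0.1257×120.08 + 0.0940×98.36 + 0.0986×46.51 + 0.2098×34.51 + 0.2154×118.75 + 0.2565×142.86 = 98.3911 per 100,000.
2010–14: 0.1257×177.27 + 0.0940×90.00 + 0.0986×78.21 + 0.2098×48.30 + 0.2154×131.20 + 0.2565×202.38 = 128.7614 per 100,000.
Difference = 98.3911 − 128.7614 = -30.3703.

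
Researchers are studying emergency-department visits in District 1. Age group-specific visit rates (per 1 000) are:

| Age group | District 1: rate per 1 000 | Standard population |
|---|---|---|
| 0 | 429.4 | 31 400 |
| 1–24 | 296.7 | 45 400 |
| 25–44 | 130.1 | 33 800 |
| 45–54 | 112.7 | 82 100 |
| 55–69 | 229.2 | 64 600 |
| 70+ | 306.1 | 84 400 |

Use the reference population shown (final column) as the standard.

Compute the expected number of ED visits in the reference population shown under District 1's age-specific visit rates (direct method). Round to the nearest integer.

81245

Expected ED visits = Σ (standard pop × age-specific rate ÷ 1 000)
= 31 400×429.4/1 000 + 45 400×296.7/1 000 + 33 800×130.1/1 000 + 82 100×112.7/1 000 + 64 600×229.2/1 000 + 84 400×306.1/1 000
= 13483.16 + 13470.18 + 4397.38 + 9252.67 + 14806.32 + 25834.84 = 81244.55.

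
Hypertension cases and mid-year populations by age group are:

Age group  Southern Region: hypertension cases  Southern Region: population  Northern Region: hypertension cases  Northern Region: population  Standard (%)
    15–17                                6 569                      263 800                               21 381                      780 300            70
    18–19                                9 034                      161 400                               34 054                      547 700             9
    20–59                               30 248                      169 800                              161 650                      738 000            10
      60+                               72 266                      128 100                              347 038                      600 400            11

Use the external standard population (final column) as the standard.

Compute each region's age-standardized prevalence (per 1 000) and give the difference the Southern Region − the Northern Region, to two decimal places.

Age-specific rates per 1 000 for the Southern Region: 24.901, 55.973, 178.139, 564.137.
For the Northern Region: 27.401, 62.176, 219.038, 578.011.
Standard weights: 0.70, 0.09, 0.10, 0.11.
The Southern Region: 0.7000×24.901 + 0.0900×55.973 + 0.1000×178.139 + 0.1100×564.137 = 102.3376 per 1 000.
The Northern Region: 0.7000×27.401 + 0.0900×62.176 + 0.1000×219.038 + 0.1100×578.011 = 110.2616 per 1 000.
Difference = 102.3376 − 110.2616 = -7.9240.

-7.92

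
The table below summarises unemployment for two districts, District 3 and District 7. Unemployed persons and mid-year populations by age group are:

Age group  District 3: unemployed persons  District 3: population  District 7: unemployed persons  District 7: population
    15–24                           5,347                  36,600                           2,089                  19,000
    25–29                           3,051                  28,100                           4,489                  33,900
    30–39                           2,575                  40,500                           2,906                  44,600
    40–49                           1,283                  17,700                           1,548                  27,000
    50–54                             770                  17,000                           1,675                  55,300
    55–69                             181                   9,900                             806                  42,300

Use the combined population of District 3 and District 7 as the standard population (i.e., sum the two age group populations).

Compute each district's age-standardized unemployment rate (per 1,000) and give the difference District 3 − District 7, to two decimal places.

5.70

Age-specific rates per 1,000 for District 3: 146.093, 108.577, 63.580, 72.486, 45.294, 18.283.
For District 7: 109.947, 132.419, 65.157, 57.333, 30.289, 19.054.
Combined standard total = 371,900; weights = 0.1495, 0.1667, 0.2288, 0.1202, 0.1944, 0.1404.
District 3: 0.1495×146.093 + 0.1667×108.577 + 0.2288×63.580 + 0.1202×72.486 + 0.1944×45.294 + 0.1404×18.283 = 74.5750 per 1,000.
District 7: 0.1495×109.947 + 0.1667×132.419 + 0.2288×65.157 + 0.1202×57.333 + 0.1944×30.289 + 0.1404×19.054 = 68.8767 per 1,000.
Difference = 74.5750 − 68.8767 = 5.6982.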